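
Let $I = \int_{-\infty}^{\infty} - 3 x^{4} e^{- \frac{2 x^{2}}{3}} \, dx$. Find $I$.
$- \frac{81 \sqrt{6} \sqrt{\pi}}{32}$

Start from the elementary integral
$$J(a) = \int_{-\infty}^{\infty} - 3 e^{- a x^{2}} \, dx = - \frac{3 \sqrt{\pi}}{\sqrt{a}}.$$

Differentiating under the integral sign brings down a factor of $(-x^2)$:
$$\frac{dJ}{da} = \int_{-\infty}^{\infty} 3 x^{2} e^{- a x^{2}} \, dx = \frac{3 \sqrt{\pi}}{2 a^{\frac{3}{2}}}.$$

Repeating twice in total — each differentiation brings down another $(-x^2)$ — gives
$$\frac{d^{2}J}{da^{2}} = \int_{-\infty}^{\infty} - 3 x^{4} e^{- a x^{2}} \, dx = - \frac{9 \sqrt{\pi}}{4 a^{\frac{5}{2}}},$$
and the integrand here is exactly the target integrand, so $I = - \frac{9 \sqrt{\pi}}{4 a^{\frac{5}{2}}}$.

Setting $a = \frac{2}{3}$:
$$I = - \frac{81 \sqrt{6} \sqrt{\pi}}{32}.$$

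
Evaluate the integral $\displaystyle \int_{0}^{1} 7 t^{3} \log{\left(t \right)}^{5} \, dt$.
$- \frac{105}{512}$

Consider the simpler parametrised integral
$$J(a) = \int_{0}^{1} 7 t^{a} \, dt = \frac{7}{a + 1}.$$

Differentiating under the integral sign brings down a factor of $\ln t$:
$$\frac{dJ}{da} = \int_{0}^{1} 7 t^{a} \log{\left(t \right)} \, dt = - \frac{7}{\left(a + 1\right)^{2}}.$$

Repeating $5$ times in total — each differentiation brings down another $\ln t$ — gives
$$\frac{d^{5}J}{da^{5}} = \int_{0}^{1} 7 t^{a} \log{\left(t \right)}^{5} \, dt = - \frac{840}{\left(a + 1\right)^{6}},$$
and the integrand here is exactly the target integrand, so $I = - \frac{840}{\left(a + 1\right)^{6}}$.

Setting $a = 3$:
$$I = - \frac{105}{512}.$$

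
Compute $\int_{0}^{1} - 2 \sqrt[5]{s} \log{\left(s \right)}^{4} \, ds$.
$- \frac{3125}{162}$

Consider the simpler parametrised integral
$$J(a) = \int_{0}^{1} - 2 s^{a} \, ds = - \frac{2}{a + 1}.$$

Differentiating under the integral sign brings down a factor of $\ln s$:
$$\frac{dJ}{da} = \int_{0}^{1} - 2 s^{a} \log{\left(s \right)} \, ds = \frac{2}{\left(a + 1\right)^{2}}.$$

Repeating $4$ times in total — each differentiation brings down another $\ln s$ — gives
$$\frac{d^{4}J}{da^{4}} = \int_{0}^{1} - 2 s^{a} \log{\left(s \right)}^{4} \, ds = - \frac{48}{\left(a + 1\right)^{5}},$$
and the integrand here is exactly the target integrand, so $I = - \frac{48}{\left(a + 1\right)^{5}}$.

Setting $a = \frac{1}{5}$:
$$I = - \frac{3125}{162}.$$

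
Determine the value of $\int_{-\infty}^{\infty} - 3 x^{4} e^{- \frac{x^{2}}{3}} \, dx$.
$- \frac{81 \sqrt{3} \sqrt{\pi}}{4}$

Start from the elementary integral
$$J(a) = \int_{-\infty}^{\infty} - 3 e^{- a x^{2}} \, dx = - \frac{3 \sqrt{\pi}}{\sqrt{a}}.$$

Differentiating under the integral sign brings down a factor of $(-x^2)$:
$$\frac{dJ}{da} = \int_{-\infty}^{\infty} 3 x^{2} e^{- a x^{2}} \, dx = \frac{3 \sqrt{\pi}}{2 a^{\frac{3}{2}}}.$$

Repeating twice in total — each differentiation brings down another $(-x^2)$ — gives
$$\frac{d^{2}J}{da^{2}} = \int_{-\infty}^{\infty} - 3 x^{4} e^{- a x^{2}} \, dx = - \frac{9 \sqrt{\pi}}{4 a^{\frac{5}{2}}},$$
and the integrand here is exactly the target integrand, so $I = - \frac{9 \sqrt{\pi}}{4 a^{\frac{5}{2}}}$.

Setting $a = \frac{1}{3}$:
$$I = - \frac{81 \sqrt{3} \sqrt{\pi}}{4}.$$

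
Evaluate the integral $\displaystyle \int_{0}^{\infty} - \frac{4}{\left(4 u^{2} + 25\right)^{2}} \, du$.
$- \frac{\pi}{250}$

Begin with the known result
$$J(a) = \int_{0}^{\infty} - \frac{1}{4 \left(a^{2} + u^{2}\right)} \, du = - \frac{\pi}{8 a}.$$

Differentiating under the integral sign with respect to $a$,
$$\frac{dJ}{da} = \int_{0}^{\infty} \frac{a}{2 \left(a^{2} + u^{2}\right)^{2}} \, du = \frac{\pi}{8 a^{2}},$$
so $\int_{0}^{\infty} - \frac{1}{4 \left(a^{2} + u^{2}\right)^{2}} \, du = - \frac{\pi}{16 a^{3}}$.

Setting $a = \frac{5}{2}$:
$$I = - \frac{\pi}{250}.$$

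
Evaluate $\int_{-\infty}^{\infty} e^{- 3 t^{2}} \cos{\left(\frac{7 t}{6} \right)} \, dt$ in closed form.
$\frac{\sqrt{3} \sqrt{\pi}}{3 e^{\frac{49}{432}}}$

Treat the cosine frequency as a parameter and define $I(b) = \int_{-\infty}^{\infty} e^{- 3 t^{2}} \cos{\left(b t \right)} \, dt$.

Differentiating under the integral sign,
$$I'(b) = \int_{-\infty}^{\infty} - t e^{- 3 t^{2}} \sin{\left(b t \right)} \, dt.$$

Integrate $\int_{-\infty}^{\infty} t \sin(b t)\, e^{- 3 t^{2}}\, dt$ by parts with $u = \sin(b t)$ and $dv = t\, e^{- 3 t^{2}}\, dt$, giving $v = - \frac{e^{- 3 t^{2}}}{6}$. The boundary term vanishes and
$$\int_{-\infty}^{\infty} t \sin(b t)\, e^{- 3 t^{2}}\, dt = \frac{b}{6} \int_{-\infty}^{\infty} \cos(b t)\, e^{- 3 t^{2}}\, dt,$$
so $I'(b) = - \frac{b}{6}\, I(b)$.

This is a separable first-order ODE; solving with the initial condition $I(0) = \int_{-\infty}^{\infty} e^{- 3 t^{2}}\,dt = \frac{\sqrt{3} \sqrt{\pi}}{3}$ gives
$$I(b) = \frac{\sqrt{3} \sqrt{\pi} e^{- \frac{b^{2}}{12}}}{3}.$$

Setting $b = \frac{7}{6}$:
$$I = \frac{\sqrt{3} \sqrt{\pi}}{3 e^{\frac{49}{432}}}.$$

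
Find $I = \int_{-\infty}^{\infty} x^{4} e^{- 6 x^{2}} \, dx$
$\frac{\sqrt{6} \sqrt{\pi}}{288}$

Begin with the known integral
$$J(a) = \int_{-\infty}^{\infty} e^{- a x^{2}} \, dx = \frac{\sqrt{\pi}}{\sqrt{a}}.$$

Differentiating under the integral sign brings down a factor of $(-x^2)$:
$$\frac{dJ}{da} = \int_{-\infty}^{\infty} - x^{2} e^{- a x^{2}} \, dx = - \frac{\sqrt{\pi}}{2 a^{\frac{3}{2}}}.$$

Repeating twice in total — each differentiation brings down another $(-x^2)$ — gives
$$\frac{d^{2}J}{da^{2}} = \int_{-\infty}^{\infty} x^{4} e^{- a x^{2}} \, dx = \frac{3 \sqrt{\pi}}{4 a^{\frac{5}{2}}},$$
and the integrand here is exactly the target integrand, so $I = \frac{3 \sqrt{\pi}}{4 a^{\frac{5}{2}}}$.

Setting $a = 6$:
$$I = \frac{\sqrt{6} \sqrt{\pi}}{288}.$$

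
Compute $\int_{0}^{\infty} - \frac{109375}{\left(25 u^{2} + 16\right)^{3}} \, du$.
$- \frac{65625 \pi}{16384}$

Recall the elementary integral
$$J(a) = \int_{0}^{\infty} - \frac{7}{a^{2} + u^{2}} \, du = - \frac{7 \pi}{2 a}.$$

Differentiating under the integral sign with respect to $a$,
$$\frac{dJ}{da} = \int_{0}^{\infty} \frac{14 a}{\left(a^{2} + u^{2}\right)^{2}} \, du = \frac{7 \pi}{2 a^{2}},$$
so $\int_{0}^{\infty} - \frac{7}{\left(a^{2} + u^{2}\right)^{2}} \, du = - \frac{7 \pi}{4 a^{3}}$.

Repeating — each differentiation of $1/(u^2+a^2)^j$ produces $-2ja/(u^2+a^2)^{j+1}$ — and dividing through by $-2ja$ at each step yields, after $2$ differentiations in total,
$$\int_{0}^{\infty} - \frac{7}{\left(a^{2} + u^{2}\right)^{3}} \, du = - \frac{21 \pi}{16 a^{5}}.$$

Setting $a = \frac{4}{5}$:
$$I = - \frac{65625 \pi}{16384}.$$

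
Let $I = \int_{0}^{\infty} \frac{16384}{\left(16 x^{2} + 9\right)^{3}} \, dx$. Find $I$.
$\frac{256 \pi}{81}$

Recall the elementary integral
$$J(a) = \int_{0}^{\infty} \frac{4}{a^{2} + x^{2}} \, dx = \frac{2 \pi}{a}.$$

Differentiating under the integral sign with respect to $a$,
$$\frac{dJ}{da} = \int_{0}^{\infty} - \frac{8 a}{\left(a^{2} + x^{2}\right)^{2}} \, dx = - \frac{2 \pi}{a^{2}},$$
so $\int_{0}^{\infty} \frac{4}{\left(a^{2} + x^{2}\right)^{2}} \, dx = \frac{\pi}{a^{3}}$.

Repeating — each differentiation of $1/(x^2+a^2)^j$ produces $-2ja/(x^2+a^2)^{j+1}$ — and dividing through by $-2ja$ at each step yields, after $2$ differentiations in total,
$$\int_{0}^{\infty} \frac{4}{\left(a^{2} + x^{2}\right)^{3}} \, dx = \frac{3 \pi}{4 a^{5}}.$$

Setting $a = \frac{3}{4}$:
$$I = \frac{256 \pi}{81}.$$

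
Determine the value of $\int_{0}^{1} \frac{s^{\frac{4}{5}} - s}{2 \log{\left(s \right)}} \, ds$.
$- \frac{\log{\left(10 \right)}}{2} + \log{\left(3 \right)}$

Introduce a parameter $a$ in the exponent: let $I(a) = \int_{0}^{1} \frac{s^{\frac{4}{5}} - s^{a}}{2 \log{\left(s \right)}} \, ds$.

Since $\dfrac{\partial}{\partial a}\,s^{a} = s^{a} \ln s$, the $\ln s$ in the denominator cancels and
$$\frac{dI}{da} = \int_{0}^{1} - \frac{1}{2} s^{a} \, ds = - \frac{1}{2} \left[\frac{s^{a+1}}{a+1}\right]_0^1 = - \frac{1}{2 a + 2}.$$

Integrating with respect to $a$ gives $I(a) = - \frac{\log{\left(a + 1 \right)}}{2} - \frac{\log{\left(5 \right)}}{2} + \log{\left(3 \right)} + C$.

At $a = \frac{4}{5}$ the integrand is identically $0$, so $I(\frac{4}{5}) = 0$. The closed form gives $0$, hence $C = 0$.

Setting $a = 1$:
$$I = - \frac{\log{\left(10 \right)}}{2} + \log{\left(3 \right)}.$$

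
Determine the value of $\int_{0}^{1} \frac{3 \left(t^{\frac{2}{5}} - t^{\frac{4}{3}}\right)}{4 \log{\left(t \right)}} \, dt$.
$- \frac{3 \log{\left(5 \right)}}{4} + \frac{3 \log{\left(3 \right)}}{4}$

Introduce a parameter $a$ in the exponent: let $I(a) = \int_{0}^{1} \frac{3 \left(- t^{\frac{4}{3}} + t^{a}\right)}{4 \log{\left(t \right)}} \, dt$.

Since $\dfrac{\partial}{\partial a}\,t^{a} = t^{a} \ln t$, the $\ln t$ in the denominator cancels and
$$\frac{dI}{da} = \int_{0}^{1} \frac{3}{4} t^{a} \, dt = \frac{3}{4} \left[\frac{t^{a+1}}{a+1}\right]_0^1 = \frac{3}{4 \left(a + 1\right)}.$$

Integrating with respect to $a$ gives $I(a) = \log{\left(\frac{3^{\frac{3}{4}} \sqrt[4]{7} \left(a + 1\right)^{\frac{3}{4}}}{7} \right)} + C$.

At $a = \frac{4}{3}$ the integrand is identically $0$, so $I(\frac{4}{3}) = 0$. The closed form gives $0$, hence $C = 0$.

Setting $a = \frac{2}{5}$:
$$I = - \frac{3 \log{\left(5 \right)}}{4} + \frac{3 \log{\left(3 \right)}}{4}.$$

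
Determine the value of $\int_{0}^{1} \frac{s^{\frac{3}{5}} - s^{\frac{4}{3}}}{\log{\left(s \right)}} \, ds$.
$- \log{\left(35 \right)} + \log{\left(24 \right)}$

Replace the exponent $\frac{4}{3}$ by a parameter $a$: let $I(a) = \int_{0}^{1} \frac{s^{\frac{3}{5}} - s^{a}}{\log{\left(s \right)}} \, ds$.

Since $\dfrac{\partial}{\partial a}\,s^{a} = s^{a} \ln s$, the $\ln s$ in the denominator cancels and
$$\frac{dI}{da} = \int_{0}^{1} -1 s^{a} \, ds = -1 \left[\frac{s^{a+1}}{a+1}\right]_0^1 = - \frac{1}{a + 1}.$$

Integrating with respect to $a$ gives $I(a) = - \log{\left(\frac{5 a}{8} + \frac{5}{8} \right)} + C$.

At $a = \frac{3}{5}$ the integrand is identically $0$, so $I(\frac{3}{5}) = 0$. The closed form gives $0$, hence $C = 0$.

Setting $a = \frac{4}{3}$:
$$I = - \log{\left(35 \right)} + \log{\left(24 \right)}.$$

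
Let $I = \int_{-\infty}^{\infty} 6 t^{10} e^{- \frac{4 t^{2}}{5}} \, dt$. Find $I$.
$\frac{8859375 \sqrt{5} \sqrt{\pi}}{32768}$

Begin with the known integral
$$J(a) = \int_{-\infty}^{\infty} 6 e^{- a t^{2}} \, dt = \frac{6 \sqrt{\pi}}{\sqrt{a}}.$$

Differentiating under the integral sign brings down a factor of $(-t^2)$:
$$\frac{dJ}{da} = \int_{-\infty}^{\infty} - 6 t^{2} e^{- a t^{2}} \, dt = - \frac{3 \sqrt{\pi}}{a^{\frac{3}{2}}}.$$

Repeating $5$ times in total — each differentiation brings down another $(-t^2)$ — gives
$$\frac{d^{5}J}{da^{5}} = \int_{-\infty}^{\infty} - 6 t^{10} e^{- a t^{2}} \, dt = - \frac{2835 \sqrt{\pi}}{16 a^{\frac{11}{2}}},$$
and the integrand here is $(-1)^{5}$ times the target integrand, so $I = (-1)^{5}\,\frac{d^{5}J}{da^{5}} = \frac{2835 \sqrt{\pi}}{16 a^{\frac{11}{2}}}$.

Setting $a = \frac{4}{5}$:
$$I = \frac{8859375 \sqrt{5} \sqrt{\pi}}{32768}.$$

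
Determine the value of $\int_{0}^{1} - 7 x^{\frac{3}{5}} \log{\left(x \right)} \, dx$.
$\frac{175}{64}$

Consider the simpler parametrised integral
$$J(a) = \int_{0}^{1} - 7 x^{a} \, dx = - \frac{7}{a + 1}.$$

Differentiating under the integral sign brings down a factor of $\ln x$:
$$\frac{dJ}{da} = \int_{0}^{1} - 7 x^{a} \log{\left(x \right)} \, dx = \frac{7}{\left(a + 1\right)^{2}}.$$

The integral on the left is $I$, so $I = \frac{7}{\left(a + 1\right)^{2}}$.

Setting $a = \frac{3}{5}$:
$$I = \frac{175}{64}.$$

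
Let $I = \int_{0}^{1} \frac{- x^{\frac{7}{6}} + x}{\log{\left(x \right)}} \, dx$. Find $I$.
$\log{\left(\frac{12}{13} \right)}$

Consider the one-parameter family: let $I(a) = \int_{0}^{1} \frac{- x^{\frac{7}{6}} + x^{a}}{\log{\left(x \right)}} \, dx$.

Since $\dfrac{\partial}{\partial a}\,x^{a} = x^{a} \ln x$, the $\ln x$ in the denominator cancels and
$$\frac{dI}{da} = \int_{0}^{1} x^{a} \, dx = \left[\frac{x^{a+1}}{a+1}\right]_0^1 = \frac{1}{a + 1}.$$

Integrating with respect to $a$ gives $I(a) = \log{\left(\frac{6 a}{13} + \frac{6}{13} \right)} + C$.

At $a = \frac{7}{6}$ the integrand is identically $0$, so $I(\frac{7}{6}) = 0$. The closed form gives $0$, hence $C = 0$.

Setting $a = 1$:
$$I = \log{\left(\frac{12}{13} \right)}.$$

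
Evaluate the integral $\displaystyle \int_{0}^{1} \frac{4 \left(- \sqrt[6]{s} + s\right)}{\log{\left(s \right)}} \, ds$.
$\log{\left(\frac{20736}{2401} \right)}$

Introduce a parameter $a$ in the exponent: let $I(a) = \int_{0}^{1} \frac{4 \left(- \sqrt[6]{s} + s^{a}\right)}{\log{\left(s \right)}} \, ds$.

Since $\dfrac{\partial}{\partial a}\,s^{a} = s^{a} \ln s$, the $\ln s$ in the denominator cancels and
$$\frac{dI}{da} = \int_{0}^{1} 4 s^{a} \, ds = 4 \left[\frac{s^{a+1}}{a+1}\right]_0^1 = \frac{4}{a + 1}.$$

Integrating with respect to $a$ gives $I(a) = \log{\left(\frac{1296 \left(a + 1\right)^{4}}{2401} \right)} + C$.

At $a = \frac{1}{6}$ the integrand is identically $0$, so $I(\frac{1}{6}) = 0$. The closed form gives $0$, hence $C = 0$.

Setting $a = 1$:
$$I = \log{\left(\frac{20736}{2401} \right)}.$$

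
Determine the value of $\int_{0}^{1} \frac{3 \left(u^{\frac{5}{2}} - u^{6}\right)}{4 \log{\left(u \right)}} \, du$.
$- \frac{3 \log{\left(2 \right)}}{4}$

Replace the exponent $6$ by a parameter $a$: let $I(a) = \int_{0}^{1} \frac{3 \left(u^{\frac{5}{2}} - u^{a}\right)}{4 \log{\left(u \right)}} \, du$.

Since $\dfrac{\partial}{\partial a}\,u^{a} = u^{a} \ln u$, the $\ln u$ in the denominator cancels and
$$\frac{dI}{da} = \int_{0}^{1} - \frac{3}{4} u^{a} \, du = - \frac{3}{4} \left[\frac{u^{a+1}}{a+1}\right]_0^1 = - \frac{3}{4 a + 4}.$$

Integrating with respect to $a$ gives $I(a) = - \frac{3 \log{\left(a + 1 \right)}}{4} - \frac{3 \log{\left(2 \right)}}{4} + \frac{3 \log{\left(7 \right)}}{4} + C$.

At $a = \frac{5}{2}$ the integrand is identically $0$, so $I(\frac{5}{2}) = 0$. The closed form gives $0$, hence $C = 0$.

Setting $a = 6$:
$$I = - \frac{3 \log{\left(2 \right)}}{4}.$$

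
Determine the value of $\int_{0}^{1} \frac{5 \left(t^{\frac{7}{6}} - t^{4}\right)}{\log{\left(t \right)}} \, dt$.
$- \log{\left(\frac{24300000}{371293} \right)}$

Introduce a parameter $a$ in the exponent: let $I(a) = \int_{0}^{1} \frac{5 \left(t^{\frac{7}{6}} - t^{a}\right)}{\log{\left(t \right)}} \, dt$.

Since $\dfrac{\partial}{\partial a}\,t^{a} = t^{a} \ln t$, the $\ln t$ in the denominator cancels and
$$\frac{dI}{da} = \int_{0}^{1} -5 t^{a} \, dt = -5 \left[\frac{t^{a+1}}{a+1}\right]_0^1 = - \frac{5}{a + 1}.$$

Integrating with respect to $a$ gives $I(a) = - \log{\left(\frac{7776 \left(a + 1\right)^{5}}{371293} \right)} + C$.

At $a = \frac{7}{6}$ the integrand is identically $0$, so $I(\frac{7}{6}) = 0$. The closed form gives $0$, hence $C = 0$.

Setting $a = 4$:
$$I = - \log{\left(\frac{24300000}{371293} \right)}.$$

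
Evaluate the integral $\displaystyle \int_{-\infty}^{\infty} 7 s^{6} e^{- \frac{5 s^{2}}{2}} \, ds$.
$\frac{21 \sqrt{10} \sqrt{\pi}}{125}$

Begin with the known integral
$$J(a) = \int_{-\infty}^{\infty} 7 e^{- a s^{2}} \, ds = \frac{7 \sqrt{\pi}}{\sqrt{a}}.$$

Differentiating under the integral sign brings down a factor of $(-s^2)$:
$$\frac{dJ}{da} = \int_{-\infty}^{\infty} - 7 s^{2} e^{- a s^{2}} \, ds = - \frac{7 \sqrt{\pi}}{2 a^{\frac{3}{2}}}.$$

Repeating $3$ times in total — each differentiation brings down another $(-s^2)$ — gives
$$\frac{d^{3}J}{da^{3}} = \int_{-\infty}^{\infty} - 7 s^{6} e^{- a s^{2}} \, ds = - \frac{105 \sqrt{\pi}}{8 a^{\frac{7}{2}}},$$
and the integrand here is $(-1)^{3}$ times the target integrand, so $I = (-1)^{3}\,\frac{d^{3}J}{da^{3}} = \frac{105 \sqrt{\pi}}{8 a^{\frac{7}{2}}}$.

Setting $a = \frac{5}{2}$:
$$I = \frac{21 \sqrt{10} \sqrt{\pi}}{125}.$$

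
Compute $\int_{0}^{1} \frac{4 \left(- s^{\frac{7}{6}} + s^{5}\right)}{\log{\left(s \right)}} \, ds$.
$\log{\left(\frac{1679616}{28561} \right)}$

Replace the exponent $\frac{7}{6}$ by a parameter $a$: let $I(a) = \int_{0}^{1} \frac{4 \left(s^{5} - s^{a}\right)}{\log{\left(s \right)}} \, ds$.

Since $\dfrac{\partial}{\partial a}\,s^{a} = s^{a} \ln s$, the $\ln s$ in the denominator cancels and
$$\frac{dI}{da} = \int_{0}^{1} -4 s^{a} \, ds = -4 \left[\frac{s^{a+1}}{a+1}\right]_0^1 = - \frac{4}{a + 1}.$$

Integrating with respect to $a$ gives $I(a) = \log{\left(\frac{1296}{\left(a + 1\right)^{4}} \right)} + C$.

At $a = 5$ the integrand is identically $0$, so $I(5) = 0$. The closed form gives $0$, hence $C = 0$.

Setting $a = \frac{7}{6}$:
$$I = \log{\left(\frac{1679616}{28561} \right)}.$$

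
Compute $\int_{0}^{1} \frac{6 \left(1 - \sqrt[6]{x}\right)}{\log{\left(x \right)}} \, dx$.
$- \log{\left(\frac{117649}{46656} \right)}$

Introduce a parameter $a$ in the exponent: let $I(a) = \int_{0}^{1} \frac{6 \left(1 - x^{a}\right)}{\log{\left(x \right)}} \, dx$.

Since $\dfrac{\partial}{\partial a}\,x^{a} = x^{a} \ln x$, the $\ln x$ in the denominator cancels and
$$\frac{dI}{da} = \int_{0}^{1} -6 x^{a} \, dx = -6 \left[\frac{x^{a+1}}{a+1}\right]_0^1 = - \frac{6}{a + 1}.$$

Integrating with respect to $a$ gives $I(a) = - 6 \log{\left(a + 1 \right)} + C$.

At $a = 0$ the integrand is identically $0$, so $I(0) = 0$. The closed form gives $0$, hence $C = 0$.

Setting $a = \frac{1}{6}$:
$$I = - \log{\left(\frac{117649}{46656} \right)}.$$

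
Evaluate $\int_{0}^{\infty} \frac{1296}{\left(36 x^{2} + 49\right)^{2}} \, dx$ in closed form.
$\frac{54 \pi}{343}$

Start from the standard arctangent integral
$$J(a) = \int_{0}^{\infty} \frac{1}{a^{2} + x^{2}} \, dx = \frac{\pi}{2 a}.$$

Differentiating under the integral sign with respect to $a$,
$$\frac{dJ}{da} = \int_{0}^{\infty} - \frac{2 a}{\left(a^{2} + x^{2}\right)^{2}} \, dx = - \frac{\pi}{2 a^{2}},$$
so $\int_{0}^{\infty} \frac{1}{\left(a^{2} + x^{2}\right)^{2}} \, dx = \frac{\pi}{4 a^{3}}$.

Setting $a = \frac{7}{6}$:
$$I = \frac{54 \pi}{343}.$$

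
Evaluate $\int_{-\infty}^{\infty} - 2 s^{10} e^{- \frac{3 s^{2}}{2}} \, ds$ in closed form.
$- \frac{70 \sqrt{6} \sqrt{\pi}}{27}$

Begin with the known integral
$$J(a) = \int_{-\infty}^{\infty} - 2 e^{- a s^{2}} \, ds = - \frac{2 \sqrt{\pi}}{\sqrt{a}}.$$

Differentiating under the integral sign brings down a factor of $(-s^2)$:
$$\frac{dJ}{da} = \int_{-\infty}^{\infty} 2 s^{2} e^{- a s^{2}} \, ds = \frac{\sqrt{\pi}}{a^{\frac{3}{2}}}.$$

Repeating $5$ times in total — each differentiation brings down another $(-s^2)$ — gives
$$\frac{d^{5}J}{da^{5}} = \int_{-\infty}^{\infty} 2 s^{10} e^{- a s^{2}} \, ds = \frac{945 \sqrt{\pi}}{16 a^{\frac{11}{2}}},$$
and the integrand here is $(-1)^{5}$ times the target integrand, so $I = (-1)^{5}\,\frac{d^{5}J}{da^{5}} = - \frac{945 \sqrt{\pi}}{16 a^{\frac{11}{2}}}$.

Setting $a = \frac{3}{2}$:
$$I = - \frac{70 \sqrt{6} \sqrt{\pi}}{27}.$$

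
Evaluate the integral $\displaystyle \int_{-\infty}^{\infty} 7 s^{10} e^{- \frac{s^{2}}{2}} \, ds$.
$6615 \sqrt{2} \sqrt{\pi}$

Begin with the known integral
$$J(a) = \int_{-\infty}^{\infty} 7 e^{- a s^{2}} \, ds = \frac{7 \sqrt{\pi}}{\sqrt{a}}.$$

Differentiating under the integral sign brings down a factor of $(-s^2)$:
$$\frac{dJ}{da} = \int_{-\infty}^{\infty} - 7 s^{2} e^{- a s^{2}} \, ds = - \frac{7 \sqrt{\pi}}{2 a^{\frac{3}{2}}}.$$

Repeating $5$ times in total — each differentiation brings down another $(-s^2)$ — gives
$$\frac{d^{5}J}{da^{5}} = \int_{-\infty}^{\infty} - 7 s^{10} e^{- a s^{2}} \, ds = - \frac{6615 \sqrt{\pi}}{32 a^{\frac{11}{2}}},$$
and the integrand here is $(-1)^{5}$ times the target integrand, so $I = (-1)^{5}\,\frac{d^{5}J}{da^{5}} = \frac{6615 \sqrt{\pi}}{32 a^{\frac{11}{2}}}$.

Setting $a = \frac{1}{2}$:
$$I = 6615 \sqrt{2} \sqrt{\pi}.$$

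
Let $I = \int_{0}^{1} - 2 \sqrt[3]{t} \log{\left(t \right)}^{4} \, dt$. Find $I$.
$- \frac{729}{64}$

Start from the elementary integral
$$J(a) = \int_{0}^{1} - 2 t^{a} \, dt = - \frac{2}{a + 1}.$$

Differentiating under the integral sign brings down a factor of $\ln t$:
$$\frac{dJ}{da} = \int_{0}^{1} - 2 t^{a} \log{\left(t \right)} \, dt = \frac{2}{\left(a + 1\right)^{2}}.$$

Repeating $4$ times in total — each differentiation brings down another $\ln t$ — gives
$$\frac{d^{4}J}{da^{4}} = \int_{0}^{1} - 2 t^{a} \log{\left(t \right)}^{4} \, dt = - \frac{48}{\left(a + 1\right)^{5}},$$
and the integrand here is exactly the target integrand, so $I = - \frac{48}{\left(a + 1\right)^{5}}$.

Setting $a = \frac{1}{3}$:
$$I = - \frac{729}{64}.$$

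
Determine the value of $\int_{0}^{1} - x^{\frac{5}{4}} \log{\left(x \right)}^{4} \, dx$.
$- \frac{8192}{19683}$

Consider the simpler parametrised integral
$$J(a) = \int_{0}^{1} - x^{a} \, dx = - \frac{1}{a + 1}.$$

Differentiating under the integral sign brings down a factor of $\ln x$:
$$\frac{dJ}{da} = \int_{0}^{1} - x^{a} \log{\left(x \right)} \, dx = \frac{1}{\left(a + 1\right)^{2}}.$$

Repeating $4$ times in total — each differentiation brings down another $\ln x$ — gives
$$\frac{d^{4}J}{da^{4}} = \int_{0}^{1} - x^{a} \log{\left(x \right)}^{4} \, dx = - \frac{24}{\left(a + 1\right)^{5}},$$
and the integrand here is exactly the target integrand, so $I = - \frac{24}{\left(a + 1\right)^{5}}$.

Setting $a = \frac{5}{4}$:
$$I = - \frac{8192}{19683}.$$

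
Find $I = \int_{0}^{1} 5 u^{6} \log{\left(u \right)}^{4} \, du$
$\frac{120}{16807}$

Consider the simpler parametrised integral
$$J(a) = \int_{0}^{1} 5 u^{a} \, du = \frac{5}{a + 1}.$$

Differentiating under the integral sign brings down a factor of $\ln u$:
$$\frac{dJ}{da} = \int_{0}^{1} 5 u^{a} \log{\left(u \right)} \, du = - \frac{5}{\left(a + 1\right)^{2}}.$$

Repeating $4$ times in total — each differentiation brings down another $\ln u$ — gives
$$\frac{d^{4}J}{da^{4}} = \int_{0}^{1} 5 u^{a} \log{\left(u \right)}^{4} \, du = \frac{120}{\left(a + 1\right)^{5}},$$
and the integrand here is exactly the target integrand, so $I = \frac{120}{\left(a + 1\right)^{5}}$.

Setting $a = 6$:
$$I = \frac{120}{16807}.$$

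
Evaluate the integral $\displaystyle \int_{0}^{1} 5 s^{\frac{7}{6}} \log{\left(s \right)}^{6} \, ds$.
$\frac{1007769600}{62748517}$

Start from the elementary integral
$$J(a) = \int_{0}^{1} 5 s^{a} \, ds = \frac{5}{a + 1}.$$

Differentiating under the integral sign brings down a factor of $\ln s$:
$$\frac{dJ}{da} = \int_{0}^{1} 5 s^{a} \log{\left(s \right)} \, ds = - \frac{5}{\left(a + 1\right)^{2}}.$$

Repeating $6$ times in total — each differentiation brings down another $\ln s$ — gives
$$\frac{d^{6}J}{da^{6}} = \int_{0}^{1} 5 s^{a} \log{\left(s \right)}^{6} \, ds = \frac{3600}{\left(a + 1\right)^{7}},$$
and the integrand here is exactly the target integrand, so $I = \frac{3600}{\left(a + 1\right)^{7}}$.

Setting $a = \frac{7}{6}$:
$$I = \frac{1007769600}{62748517}.$$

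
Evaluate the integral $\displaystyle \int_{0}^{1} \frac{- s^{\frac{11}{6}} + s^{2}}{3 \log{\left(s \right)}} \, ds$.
$- \frac{\log{\left(17 \right)}}{3} + \frac{\log{\left(3 \right)}}{3} + \frac{\log{\left(6 \right)}}{3}$

Introduce a parameter $a$ in the exponent: let $I(a) = \int_{0}^{1} \frac{- s^{\frac{11}{6}} + s^{a}}{3 \log{\left(s \right)}} \, ds$.

Since $\dfrac{\partial}{\partial a}\,s^{a} = s^{a} \ln s$, the $\ln s$ in the denominator cancels and
$$\frac{dI}{da} = \int_{0}^{1} \frac{1}{3} s^{a} \, ds = \frac{1}{3} \left[\frac{s^{a+1}}{a+1}\right]_0^1 = \frac{1}{3 \left(a + 1\right)}.$$

Integrating with respect to $a$ gives $I(a) = \frac{\log{\left(a + 1 \right)}}{3} - \frac{\log{\left(17 \right)}}{3} + \frac{\log{\left(6 \right)}}{3} + C$.

At $a = \frac{11}{6}$ the integrand is identically $0$, so $I(\frac{11}{6}) = 0$. The closed form gives $0$, hence $C = 0$.

Setting $a = 2$:
$$I = - \frac{\log{\left(17 \right)}}{3} + \frac{\log{\left(3 \right)}}{3} + \frac{\log{\left(6 \right)}}{3}.$$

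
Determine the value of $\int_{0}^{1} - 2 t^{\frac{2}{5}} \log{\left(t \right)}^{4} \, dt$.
$- \frac{150000}{16807}$

Begin with the known integral
$$J(a) = \int_{0}^{1} - 2 t^{a} \, dt = - \frac{2}{a + 1}.$$

Differentiating under the integral sign brings down a factor of $\ln t$:
$$\frac{dJ}{da} = \int_{0}^{1} - 2 t^{a} \log{\left(t \right)} \, dt = \frac{2}{\left(a + 1\right)^{2}}.$$

Repeating $4$ times in total — each differentiation brings down another $\ln t$ — gives
$$\frac{d^{4}J}{da^{4}} = \int_{0}^{1} - 2 t^{a} \log{\left(t \right)}^{4} \, dt = - \frac{48}{\left(a + 1\right)^{5}},$$
and the integrand here is exactly the target integrand, so $I = - \frac{48}{\left(a + 1\right)^{5}}$.

Setting $a = \frac{2}{5}$:
$$I = - \frac{150000}{16807}.$$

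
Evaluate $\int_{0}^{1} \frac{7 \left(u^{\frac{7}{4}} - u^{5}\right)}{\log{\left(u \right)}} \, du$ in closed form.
$- \log{\left(\frac{4586471424}{19487171} \right)}$

Replace the exponent $5$ by a parameter $a$: let $I(a) = \int_{0}^{1} \frac{7 \left(u^{\frac{7}{4}} - u^{a}\right)}{\log{\left(u \right)}} \, du$.

Since $\dfrac{\partial}{\partial a}\,u^{a} = u^{a} \ln u$, the $\ln u$ in the denominator cancels and
$$\frac{dI}{da} = \int_{0}^{1} -7 u^{a} \, du = -7 \left[\frac{u^{a+1}}{a+1}\right]_0^1 = - \frac{7}{a + 1}.$$

Integrating with respect to $a$ gives $I(a) = - \log{\left(\frac{16384 \left(a + 1\right)^{7}}{19487171} \right)} + C$.

At $a = \frac{7}{4}$ the integrand is identically $0$, so $I(\frac{7}{4}) = 0$. The closed form gives $0$, hence $C = 0$.

Setting $a = 5$:
$$I = - \log{\left(\frac{4586471424}{19487171} \right)}.$$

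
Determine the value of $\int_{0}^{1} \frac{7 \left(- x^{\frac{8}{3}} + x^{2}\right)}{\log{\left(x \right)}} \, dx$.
$\log{\left(\frac{4782969}{19487171} \right)}$

Introduce a parameter $a$ in the exponent: let $I(a) = \int_{0}^{1} \frac{7 \left(- x^{\frac{8}{3}} + x^{a}\right)}{\log{\left(x \right)}} \, dx$.

Since $\dfrac{\partial}{\partial a}\,x^{a} = x^{a} \ln x$, the $\ln x$ in the denominator cancels and
$$\frac{dI}{da} = \int_{0}^{1} 7 x^{a} \, dx = 7 \left[\frac{x^{a+1}}{a+1}\right]_0^1 = \frac{7}{a + 1}.$$

Integrating with respect to $a$ gives $I(a) = \log{\left(\frac{2187 \left(a + 1\right)^{7}}{19487171} \right)} + C$.

At $a = \frac{8}{3}$ the integrand is identically $0$, so $I(\frac{8}{3}) = 0$. The closed form gives $0$, hence $C = 0$.

Setting $a = 2$:
$$I = \log{\left(\frac{4782969}{19487171} \right)}.$$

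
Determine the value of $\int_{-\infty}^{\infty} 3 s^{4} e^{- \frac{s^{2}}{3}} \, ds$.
$\frac{81 \sqrt{3} \sqrt{\pi}}{4}$

Start from the elementary integral
$$J(a) = \int_{-\infty}^{\infty} 3 e^{- a s^{2}} \, ds = \frac{3 \sqrt{\pi}}{\sqrt{a}}.$$

Differentiating under the integral sign brings down a factor of $(-s^2)$:
$$\frac{dJ}{da} = \int_{-\infty}^{\infty} - 3 s^{2} e^{- a s^{2}} \, ds = - \frac{3 \sqrt{\pi}}{2 a^{\frac{3}{2}}}.$$

Repeating twice in total — each differentiation brings down another $(-s^2)$ — gives
$$\frac{d^{2}J}{da^{2}} = \int_{-\infty}^{\infty} 3 s^{4} e^{- a s^{2}} \, ds = \frac{9 \sqrt{\pi}}{4 a^{\frac{5}{2}}},$$
and the integrand here is exactly the target integrand, so $I = \frac{9 \sqrt{\pi}}{4 a^{\frac{5}{2}}}$.

Setting $a = \frac{1}{3}$:
$$I = \frac{81 \sqrt{3} \sqrt{\pi}}{4}.$$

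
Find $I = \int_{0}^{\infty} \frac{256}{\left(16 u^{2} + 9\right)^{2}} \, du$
$\frac{16 \pi}{27}$

Begin with the known result
$$J(a) = \int_{0}^{\infty} \frac{1}{a^{2} + u^{2}} \, du = \frac{\pi}{2 a}.$$

Differentiating under the integral sign with respect to $a$,
$$\frac{dJ}{da} = \int_{0}^{\infty} - \frac{2 a}{\left(a^{2} + u^{2}\right)^{2}} \, du = - \frac{\pi}{2 a^{2}},$$
so $\int_{0}^{\infty} \frac{1}{\left(a^{2} + u^{2}\right)^{2}} \, du = \frac{\pi}{4 a^{3}}$.

Setting $a = \frac{3}{4}$:
$$I = \frac{16 \pi}{27}.$$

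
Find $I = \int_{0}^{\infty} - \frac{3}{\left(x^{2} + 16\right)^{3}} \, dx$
$- \frac{9 \pi}{16384}$

Begin with the known result
$$J(a) = \int_{0}^{\infty} - \frac{3}{a^{2} + x^{2}} \, dx = - \frac{3 \pi}{2 a}.$$

Differentiating under the integral sign with respect to $a$,
$$\frac{dJ}{da} = \int_{0}^{\infty} \frac{6 a}{\left(a^{2} + x^{2}\right)^{2}} \, dx = \frac{3 \pi}{2 a^{2}},$$
so $\int_{0}^{\infty} - \frac{3}{\left(a^{2} + x^{2}\right)^{2}} \, dx = - \frac{3 \pi}{4 a^{3}}$.

Repeating — each differentiation of $1/(x^2+a^2)^j$ produces $-2ja/(x^2+a^2)^{j+1}$ — and dividing through by $-2ja$ at each step yields, after $2$ differentiations in total,
$$\int_{0}^{\infty} - \frac{3}{\left(a^{2} + x^{2}\right)^{3}} \, dx = - \frac{9 \pi}{16 a^{5}}.$$

Setting $a = 4$:
$$I = - \frac{9 \pi}{16384}.$$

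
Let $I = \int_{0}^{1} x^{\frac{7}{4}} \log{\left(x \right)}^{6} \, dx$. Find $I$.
$\frac{11796480}{19487171}$

Begin with the known integral
$$J(a) = \int_{0}^{1} x^{a} \, dx = \frac{1}{a + 1}.$$

Differentiating under the integral sign brings down a factor of $\ln x$:
$$\frac{dJ}{da} = \int_{0}^{1} x^{a} \log{\left(x \right)} \, dx = - \frac{1}{\left(a + 1\right)^{2}}.$$

Repeating $6$ times in total — each differentiation brings down another $\ln x$ — gives
$$\frac{d^{6}J}{da^{6}} = \int_{0}^{1} x^{a} \log{\left(x \right)}^{6} \, dx = \frac{720}{\left(a + 1\right)^{7}},$$
and the integrand here is exactly the target integrand, so $I = \frac{720}{\left(a + 1\right)^{7}}$.

Setting $a = \frac{7}{4}$:
$$I = \frac{11796480}{19487171}.$$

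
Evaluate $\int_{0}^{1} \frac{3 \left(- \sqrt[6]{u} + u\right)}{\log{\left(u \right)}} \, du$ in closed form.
$\log{\left(\frac{1728}{343} \right)}$

Introduce a parameter $a$ in the exponent: let $I(a) = \int_{0}^{1} \frac{3 \left(- \sqrt[6]{u} + u^{a}\right)}{\log{\left(u \right)}} \, du$.

Since $\dfrac{\partial}{\partial a}\,u^{a} = u^{a} \ln u$, the $\ln u$ in the denominator cancels and
$$\frac{dI}{da} = \int_{0}^{1} 3 u^{a} \, du = 3 \left[\frac{u^{a+1}}{a+1}\right]_0^1 = \frac{3}{a + 1}.$$

Integrating with respect to $a$ gives $I(a) = \log{\left(\frac{216 \left(a + 1\right)^{3}}{343} \right)} + C$.

At $a = \frac{1}{6}$ the integrand is identically $0$, so $I(\frac{1}{6}) = 0$. The closed form gives $0$, hence $C = 0$.

Setting $a = 1$:
$$I = \log{\left(\frac{1728}{343} \right)}.$$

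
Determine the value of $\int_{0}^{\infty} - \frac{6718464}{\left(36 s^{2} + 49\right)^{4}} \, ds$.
$- \frac{174960 \pi}{823543}$

Begin with the known result
$$J(a) = \int_{0}^{\infty} - \frac{4}{a^{2} + s^{2}} \, ds = - \frac{2 \pi}{a}.$$

Differentiating under the integral sign with respect to $a$,
$$\frac{dJ}{da} = \int_{0}^{\infty} \frac{8 a}{\left(a^{2} + s^{2}\right)^{2}} \, ds = \frac{2 \pi}{a^{2}},$$
so $\int_{0}^{\infty} - \frac{4}{\left(a^{2} + s^{2}\right)^{2}} \, ds = - \frac{\pi}{a^{3}}$.

Repeating — each differentiation of $1/(s^2+a^2)^j$ produces $-2ja/(s^2+a^2)^{j+1}$ — and dividing through by $-2ja$ at each step yields, after $3$ differentiations in total,
$$\int_{0}^{\infty} - \frac{4}{\left(a^{2} + s^{2}\right)^{4}} \, ds = - \frac{5 \pi}{8 a^{7}}.$$

Setting $a = \frac{7}{6}$:
$$I = - \frac{174960 \pi}{823543}.$$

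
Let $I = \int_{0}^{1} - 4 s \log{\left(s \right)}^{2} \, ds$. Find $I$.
$-1$

Begin with the known integral
$$J(a) = \int_{0}^{1} - 4 s^{a} \, ds = - \frac{4}{a + 1}.$$

Differentiating under the integral sign brings down a factor of $\ln s$:
$$\frac{dJ}{da} = \int_{0}^{1} - 4 s^{a} \log{\left(s \right)} \, ds = \frac{4}{\left(a + 1\right)^{2}}.$$

Repeating twice in total — each differentiation brings down another $\ln s$ — gives
$$\frac{d^{2}J}{da^{2}} = \int_{0}^{1} - 4 s^{a} \log{\left(s \right)}^{2} \, ds = - \frac{8}{\left(a + 1\right)^{3}},$$
and the integrand here is exactly the target integrand, so $I = - \frac{8}{\left(a + 1\right)^{3}}$.

Setting $a = 1$:
$$I = -1.$$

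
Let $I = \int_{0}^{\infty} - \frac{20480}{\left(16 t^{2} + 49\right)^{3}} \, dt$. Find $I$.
$- \frac{960 \pi}{16807}$

Begin with the known result
$$J(a) = \int_{0}^{\infty} - \frac{5}{a^{2} + t^{2}} \, dt = - \frac{5 \pi}{2 a}.$$

Differentiating under the integral sign with respect to $a$,
$$\frac{dJ}{da} = \int_{0}^{\infty} \frac{10 a}{\left(a^{2} + t^{2}\right)^{2}} \, dt = \frac{5 \pi}{2 a^{2}},$$
so $\int_{0}^{\infty} - \frac{5}{\left(a^{2} + t^{2}\right)^{2}} \, dt = - \frac{5 \pi}{4 a^{3}}$.

Repeating — each differentiation of $1/(t^2+a^2)^j$ produces $-2ja/(t^2+a^2)^{j+1}$ — and dividing through by $-2ja$ at each step yields, after $2$ differentiations in total,
$$\int_{0}^{\infty} - \frac{5}{\left(a^{2} + t^{2}\right)^{3}} \, dt = - \frac{15 \pi}{16 a^{5}}.$$

Setting $a = \frac{7}{4}$:
$$I = - \frac{960 \pi}{16807}.$$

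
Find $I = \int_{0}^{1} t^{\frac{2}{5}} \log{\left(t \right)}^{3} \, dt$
$- \frac{3750}{2401}$

Start from the elementary integral
$$J(a) = \int_{0}^{1} t^{a} \, dt = \frac{1}{a + 1}.$$

Differentiating under the integral sign brings down a factor of $\ln t$:
$$\frac{dJ}{da} = \int_{0}^{1} t^{a} \log{\left(t \right)} \, dt = - \frac{1}{\left(a + 1\right)^{2}}.$$

Repeating $3$ times in total — each differentiation brings down another $\ln t$ — gives
$$\frac{d^{3}J}{da^{3}} = \int_{0}^{1} t^{a} \log{\left(t \right)}^{3} \, dt = - \frac{6}{\left(a + 1\right)^{4}},$$
and the integrand here is exactly the target integrand, so $I = - \frac{6}{\left(a + 1\right)^{4}}$.

Setting $a = \frac{2}{5}$:
$$I = - \frac{3750}{2401}.$$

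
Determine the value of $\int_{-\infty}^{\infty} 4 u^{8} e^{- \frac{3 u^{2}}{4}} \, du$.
$\frac{4480 \sqrt{3} \sqrt{\pi}}{81}$

Consider the simpler parametrised integral
$$J(a) = \int_{-\infty}^{\infty} 4 e^{- a u^{2}} \, du = \frac{4 \sqrt{\pi}}{\sqrt{a}}.$$

Differentiating under the integral sign brings down a factor of $(-u^2)$:
$$\frac{dJ}{da} = \int_{-\infty}^{\infty} - 4 u^{2} e^{- a u^{2}} \, du = - \frac{2 \sqrt{\pi}}{a^{\frac{3}{2}}}.$$

Repeating $4$ times in total — each differentiation brings down another $(-u^2)$ — gives
$$\frac{d^{4}J}{da^{4}} = \int_{-\infty}^{\infty} 4 u^{8} e^{- a u^{2}} \, du = \frac{105 \sqrt{\pi}}{4 a^{\frac{9}{2}}},$$
and the integrand here is exactly the target integrand, so $I = \frac{105 \sqrt{\pi}}{4 a^{\frac{9}{2}}}$.

Setting $a = \frac{3}{4}$:
$$I = \frac{4480 \sqrt{3} \sqrt{\pi}}{81}.$$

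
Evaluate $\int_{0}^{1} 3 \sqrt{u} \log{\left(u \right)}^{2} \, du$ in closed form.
$\frac{16}{9}$

Start from the elementary integral
$$J(a) = \int_{0}^{1} 3 u^{a} \, du = \frac{3}{a + 1}.$$

Differentiating under the integral sign brings down a factor of $\ln u$:
$$\frac{dJ}{da} = \int_{0}^{1} 3 u^{a} \log{\left(u \right)} \, du = - \frac{3}{\left(a + 1\right)^{2}}.$$

Repeating twice in total — each differentiation brings down another $\ln u$ — gives
$$\frac{d^{2}J}{da^{2}} = \int_{0}^{1} 3 u^{a} \log{\left(u \right)}^{2} \, du = \frac{6}{\left(a + 1\right)^{3}},$$
and the integrand here is exactly the target integrand, so $I = \frac{6}{\left(a + 1\right)^{3}}$.

Setting $a = \frac{1}{2}$:
$$I = \frac{16}{9}.$$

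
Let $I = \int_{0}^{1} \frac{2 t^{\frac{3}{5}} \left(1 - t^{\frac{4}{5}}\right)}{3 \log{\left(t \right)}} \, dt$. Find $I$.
$- \log{\left(3 \right)} + \frac{\log{\left(12 \right)}}{3}$

Introduce a parameter $a$ in the exponent: let $I(a) = \int_{0}^{1} \frac{2 \left(- t^{\frac{7}{5}} + t^{a}\right)}{3 \log{\left(t \right)}} \, dt$.

Since $\dfrac{\partial}{\partial a}\,t^{a} = t^{a} \ln t$, the $\ln t$ in the denominator cancels and
$$\frac{dI}{da} = \int_{0}^{1} \frac{2}{3} t^{a} \, dt = \frac{2}{3} \left[\frac{t^{a+1}}{a+1}\right]_0^1 = \frac{2}{3 \left(a + 1\right)}.$$

Integrating with respect to $a$ gives $I(a) = \log{\left(\frac{\sqrt[3]{12} \cdot 5^{\frac{2}{3}} \left(a + 1\right)^{\frac{2}{3}}}{12} \right)} + C$.

At $a = \frac{7}{5}$ the integrand is identically $0$, so $I(\frac{7}{5}) = 0$. The closed form gives $0$, hence $C = 0$.

Setting $a = \frac{3}{5}$:
$$I = - \log{\left(3 \right)} + \frac{\log{\left(12 \right)}}{3}.$$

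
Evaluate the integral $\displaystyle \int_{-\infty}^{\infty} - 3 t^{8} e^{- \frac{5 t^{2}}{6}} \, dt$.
$- \frac{5103 \sqrt{30} \sqrt{\pi}}{625}$

Begin with the known integral
$$J(a) = \int_{-\infty}^{\infty} - 3 e^{- a t^{2}} \, dt = - \frac{3 \sqrt{\pi}}{\sqrt{a}}.$$

Differentiating under the integral sign brings down a factor of $(-t^2)$:
$$\frac{dJ}{da} = \int_{-\infty}^{\infty} 3 t^{2} e^{- a t^{2}} \, dt = \frac{3 \sqrt{\pi}}{2 a^{\frac{3}{2}}}.$$

Repeating $4$ times in total — each differentiation brings down another $(-t^2)$ — gives
$$\frac{d^{4}J}{da^{4}} = \int_{-\infty}^{\infty} - 3 t^{8} e^{- a t^{2}} \, dt = - \frac{315 \sqrt{\pi}}{16 a^{\frac{9}{2}}},$$
and the integrand here is exactly the target integrand, so $I = - \frac{315 \sqrt{\pi}}{16 a^{\frac{9}{2}}}$.

Setting $a = \frac{5}{6}$:
$$I = - \frac{5103 \sqrt{30} \sqrt{\pi}}{625}.$$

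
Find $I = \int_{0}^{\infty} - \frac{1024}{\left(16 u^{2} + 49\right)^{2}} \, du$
$- \frac{64 \pi}{343}$

Begin with the known result
$$J(a) = \int_{0}^{\infty} - \frac{4}{a^{2} + u^{2}} \, du = - \frac{2 \pi}{a}.$$

Differentiating under the integral sign with respect to $a$,
$$\frac{dJ}{da} = \int_{0}^{\infty} \frac{8 a}{\left(a^{2} + u^{2}\right)^{2}} \, du = \frac{2 \pi}{a^{2}},$$
so $\int_{0}^{\infty} - \frac{4}{\left(a^{2} + u^{2}\right)^{2}} \, du = - \frac{\pi}{a^{3}}$.

Setting $a = \frac{7}{4}$:
$$I = - \frac{64 \pi}{343}.$$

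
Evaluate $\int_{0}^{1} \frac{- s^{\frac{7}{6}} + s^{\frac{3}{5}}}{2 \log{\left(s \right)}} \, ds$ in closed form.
$\log{\left(\frac{4 \sqrt{195}}{65} \right)}$

Replace the exponent $\frac{3}{5}$ by a parameter $a$: let $I(a) = \int_{0}^{1} \frac{- s^{\frac{7}{6}} + s^{a}}{2 \log{\left(s \right)}} \, ds$.

Since $\dfrac{\partial}{\partial a}\,s^{a} = s^{a} \ln s$, the $\ln s$ in the denominator cancels and
$$\frac{dI}{da} = \int_{0}^{1} \frac{1}{2} s^{a} \, ds = \frac{1}{2} \left[\frac{s^{a+1}}{a+1}\right]_0^1 = \frac{1}{2 \left(a + 1\right)}.$$

Integrating with respect to $a$ gives $I(a) = \log{\left(\frac{\sqrt{78} \sqrt{a + 1}}{13} \right)} + C$.

At $a = \frac{7}{6}$ the integrand is identically $0$, so $I(\frac{7}{6}) = 0$. The closed form gives $0$, hence $C = 0$.

Setting $a = \frac{3}{5}$:
$$I = \log{\left(\frac{4 \sqrt{195}}{65} \right)}.$$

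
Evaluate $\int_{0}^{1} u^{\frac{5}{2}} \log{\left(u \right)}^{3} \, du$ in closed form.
$- \frac{96}{2401}$

Begin with the known integral
$$J(a) = \int_{0}^{1} u^{a} \, du = \frac{1}{a + 1}.$$

Differentiating under the integral sign brings down a factor of $\ln u$:
$$\frac{dJ}{da} = \int_{0}^{1} u^{a} \log{\left(u \right)} \, du = - \frac{1}{\left(a + 1\right)^{2}}.$$

Repeating $3$ times in total — each differentiation brings down another $\ln u$ — gives
$$\frac{d^{3}J}{da^{3}} = \int_{0}^{1} u^{a} \log{\left(u \right)}^{3} \, du = - \frac{6}{\left(a + 1\right)^{4}},$$
and the integrand here is exactly the target integrand, so $I = - \frac{6}{\left(a + 1\right)^{4}}$.

Setting $a = \frac{5}{2}$:
$$I = - \frac{96}{2401}.$$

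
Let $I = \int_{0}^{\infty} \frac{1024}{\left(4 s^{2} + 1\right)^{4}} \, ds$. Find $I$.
$80 \pi$

Begin with the known result
$$J(a) = \int_{0}^{\infty} \frac{4}{a^{2} + s^{2}} \, ds = \frac{2 \pi}{a}.$$

Differentiating under the integral sign with respect to $a$,
$$\frac{dJ}{da} = \int_{0}^{\infty} - \frac{8 a}{\left(a^{2} + s^{2}\right)^{2}} \, ds = - \frac{2 \pi}{a^{2}},$$
so $\int_{0}^{\infty} \frac{4}{\left(a^{2} + s^{2}\right)^{2}} \, ds = \frac{\pi}{a^{3}}$.

Repeating — each differentiation of $1/(s^2+a^2)^j$ produces $-2ja/(s^2+a^2)^{j+1}$ — and dividing through by $-2ja$ at each step yields, after $3$ differentiations in total,
$$\int_{0}^{\infty} \frac{4}{\left(a^{2} + s^{2}\right)^{4}} \, ds = \frac{5 \pi}{8 a^{7}}.$$

Setting $a = \frac{1}{2}$:
$$I = 80 \pi.$$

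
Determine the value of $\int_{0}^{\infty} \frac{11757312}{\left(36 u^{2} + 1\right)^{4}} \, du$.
$306180 \pi$

Begin with the known result
$$J(a) = \int_{0}^{\infty} \frac{7}{a^{2} + u^{2}} \, du = \frac{7 \pi}{2 a}.$$

Differentiating under the integral sign with respect to $a$,
$$\frac{dJ}{da} = \int_{0}^{\infty} - \frac{14 a}{\left(a^{2} + u^{2}\right)^{2}} \, du = - \frac{7 \pi}{2 a^{2}},$$
so $\int_{0}^{\infty} \frac{7}{\left(a^{2} + u^{2}\right)^{2}} \, du = \frac{7 \pi}{4 a^{3}}$.

Repeating — each differentiation of $1/(u^2+a^2)^j$ produces $-2ja/(u^2+a^2)^{j+1}$ — and dividing through by $-2ja$ at each step yields, after $3$ differentiations in total,
$$\int_{0}^{\infty} \frac{7}{\left(a^{2} + u^{2}\right)^{4}} \, du = \frac{35 \pi}{32 a^{7}}.$$

Setting $a = \frac{1}{6}$:
$$I = 306180 \pi.$$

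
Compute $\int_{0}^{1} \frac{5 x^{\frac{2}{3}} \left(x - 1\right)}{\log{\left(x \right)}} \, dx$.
$- \log{\left(\frac{3125}{32768} \right)}$

Consider the one-parameter family: let $I(a) = \int_{0}^{1} \frac{5 \left(x^{\frac{5}{3}} - x^{a}\right)}{\log{\left(x \right)}} \, dx$.

Since $\dfrac{\partial}{\partial a}\,x^{a} = x^{a} \ln x$, the $\ln x$ in the denominator cancels and
$$\frac{dI}{da} = \int_{0}^{1} -5 x^{a} \, dx = -5 \left[\frac{x^{a+1}}{a+1}\right]_0^1 = - \frac{5}{a + 1}.$$

Integrating with respect to $a$ gives $I(a) = - \log{\left(\frac{243 \left(a + 1\right)^{5}}{32768} \right)} + C$.

At $a = \frac{5}{3}$ the integrand is identically $0$, so $I(\frac{5}{3}) = 0$. The closed form gives $0$, hence $C = 0$.

Setting $a = \frac{2}{3}$:
$$I = - \log{\left(\frac{3125}{32768} \right)}.$$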